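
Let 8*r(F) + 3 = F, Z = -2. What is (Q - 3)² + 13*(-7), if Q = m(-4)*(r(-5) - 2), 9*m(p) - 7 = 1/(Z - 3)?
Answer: -14234/225 ≈ -63.262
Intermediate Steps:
r(F) = -3/8 + F/8
m(p) = 34/45 (m(p) = 7/9 + 1/(9*(-2 - 3)) = 7/9 + (⅑)/(-5) = 7/9 + (⅑)*(-⅕) = 7/9 - 1/45 = 34/45)
Q = -34/15 (Q = 34*((-3/8 + (⅛)*(-5)) - 2)/45 = 34*((-3/8 - 5/8) - 2)/45 = 34*(-1 - 2)/45 = (34/45)*(-3) = -34/15 ≈ -2.2667)
(Q - 3)² + 13*(-7) = (-34/15 - 3)² + 13*(-7) = (-79/15)² - 91 = 6241/225 - 91 = -14234/225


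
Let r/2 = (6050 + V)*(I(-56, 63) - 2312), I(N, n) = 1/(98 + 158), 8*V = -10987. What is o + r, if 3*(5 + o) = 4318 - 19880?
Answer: -66446960017/3072 ≈ -2.1630e+7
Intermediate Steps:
V = -10987/8 (V = (⅛)*(-10987) = -10987/8 ≈ -1373.4)
I(N, n) = 1/256
o = -15577/3 (o = -5 + (4318 - 19880)/3 = -5 + (⅓)*(-15562) = -5 - 15562/3 = -15577/3 ≈ -5192.3)
r = -22143669723/1024 (r = 2*((6050 - 10987/8)*(1/256 - 2312)) = 2*((37413/8)*(-591871/256)) = 2*(-22143669723/2048) = -22143669723/1024 ≈ -2.1625e+7)
o + r = -15577/3 - 22143669723/1024 = -66446960017/3072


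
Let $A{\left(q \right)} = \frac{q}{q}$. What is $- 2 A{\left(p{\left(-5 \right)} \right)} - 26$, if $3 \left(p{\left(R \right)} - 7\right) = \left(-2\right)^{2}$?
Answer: $-28$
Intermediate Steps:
$p{\left(R \right)} = \frac{25}{3}$ ($p{\left(R \right)} = 7 + \frac{\left(-2\right)^{2}}{3} = 7 + \frac{1}{3} \cdot 4 = 7 + \frac{4}{3} = \frac{25}{3}$)
$A{\left(q \right)} = 1$
$- 2 A{\left(p{\left(-5 \right)} \right)} - 26 = \left(-2\right) 1 - 26 = -2 - 26 = -28$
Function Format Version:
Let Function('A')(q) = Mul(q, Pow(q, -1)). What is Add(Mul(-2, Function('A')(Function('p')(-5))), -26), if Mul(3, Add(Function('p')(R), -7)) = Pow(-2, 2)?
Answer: -28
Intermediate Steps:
Function('p')(R) = Rational(25, 3) (Function('p')(R) = Add(7, Mul(Rational(1, 3), Pow(-2, 2))) = Add(7, Mul(Rational(1, 3), 4)) = Add(7, Rational(4, 3)) = Rational(25, 3))
Function('A')(q) = 1
Add(Mul(-2, Function('A')(Function('p')(-5))), -26) = Add(Mul(-2, 1), -26) = Add(-2, -26) = -28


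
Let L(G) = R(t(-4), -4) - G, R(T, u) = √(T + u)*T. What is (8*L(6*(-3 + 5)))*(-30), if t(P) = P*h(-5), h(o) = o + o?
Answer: -54720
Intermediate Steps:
h(o) = 2*o
t(P) = -10*P (t(P) = P*(2*(-5)) = P*(-10) = -10*P)
R(T, u) = T*√(T + u)
L(G) = 240 - G (L(G) = (-10*(-4))*√(-10*(-4) - 4) - G = 40*√(40 - 4) - G = 40*√36 - G = 40*6 - G = 240 - G)
(8*L(6*(-3 + 5)))*(-30) = (8*(240 - 6*(-3 + 5)))*(-30) = (8*(240 - 6*2))*(-30) = (8*(240 - 1*12))*(-30) = (8*(240 - 12))*(-30) = (8*228)*(-30) = 1824*(-30) = -54720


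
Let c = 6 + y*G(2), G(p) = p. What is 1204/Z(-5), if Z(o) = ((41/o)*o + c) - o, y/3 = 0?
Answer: 301/13 ≈ 23.154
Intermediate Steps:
y = 0 (y = 3*0 = 0)
c = 6 (c = 6 + 0*2 = 6 + 0 = 6)
Z(o) = 47 - o (Z(o) = ((41/o)*o + 6) - o = (41 + 6) - o = 47 - o)
1204/Z(-5) = 1204/(47 - 1*(-5)) = 1204/(47 + 5) = 1204/52 = 1204*(1/52) = 301/13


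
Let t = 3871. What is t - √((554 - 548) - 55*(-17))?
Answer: 3871 - √941 ≈ 3840.3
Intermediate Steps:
t - √((554 - 548) - 55*(-17)) = 3871 - √((554 - 548) - 55*(-17)) = 3871 - √(6 + 935) = 3871 - √941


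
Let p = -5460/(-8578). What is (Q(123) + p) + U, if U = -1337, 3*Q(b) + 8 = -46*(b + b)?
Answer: -65763625/12867 ≈ -5111.0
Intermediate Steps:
Q(b) = -8/3 - 92*b/3 (Q(b) = -8/3 + (-46*(b + b))/3 = -8/3 + (-92*b)/3 = -8/3 - 92*b/3)
p = 2730/4289 (p = -5460*(-1/8578) = 2730/4289 ≈ 0.63651)
(Q(123) + p) + U = ((-8/3 - 92/3*123) + 2730/4289) - 1337 = ((-8/3 - 3772) + 2730/4289) - 1337 = (-11324/3 + 2730/4289) - 1337 = -48560446/12867 - 1337 = -65763625/12867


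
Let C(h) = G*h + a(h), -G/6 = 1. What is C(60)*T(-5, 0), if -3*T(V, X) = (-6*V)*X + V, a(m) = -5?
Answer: -1825/3 ≈ -608.33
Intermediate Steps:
G = -6 (G = -6*1 = -6)
T(V, X) = -V/3 + 2*V*X (T(V, X) = -((-6*V)*X + V)/3 = -(-6*V*X + V)/3 = -(V - 6*V*X)/3 = -V/3 + 2*V*X)
C(h) = -5 - 6*h (C(h) = -6*h - 5 = -5 - 6*h)
C(60)*T(-5, 0) = (-5 - 6*60)*((⅓)*(-5)*(-1 + 6*0)) = (-5 - 360)*((⅓)*(-5)*(-1 + 0)) = -365*(-5)*(-1)/3 = -365*5/3 = -1825/3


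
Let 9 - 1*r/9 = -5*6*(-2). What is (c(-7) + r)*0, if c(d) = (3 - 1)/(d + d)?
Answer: 0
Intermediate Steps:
c(d) = 1/d (c(d) = 2/((2*d)) = 2*(1/(2*d)) = 1/d)
r = -459 (r = 81 - 9*(-5*6)*(-2) = 81 - (-270)*(-2) = 81 - 9*60 = 81 - 540 = -459)
(c(-7) + r)*0 = (1/(-7) - 459)*0 = (-1/7 - 459)*0 = -3214/7*0 = 0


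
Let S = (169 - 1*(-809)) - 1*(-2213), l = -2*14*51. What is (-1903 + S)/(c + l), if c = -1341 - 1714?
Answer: -1288/4483 ≈ -0.28731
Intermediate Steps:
l = -1428 (l = -28*51 = -1428)
c = -3055
S = 3191 (S = (169 + 809) + 2213 = 978 + 2213 = 3191)
(-1903 + S)/(c + l) = (-1903 + 3191)/(-3055 - 1428) = 1288/(-4483) = 1288*(-1/4483) = -1288/4483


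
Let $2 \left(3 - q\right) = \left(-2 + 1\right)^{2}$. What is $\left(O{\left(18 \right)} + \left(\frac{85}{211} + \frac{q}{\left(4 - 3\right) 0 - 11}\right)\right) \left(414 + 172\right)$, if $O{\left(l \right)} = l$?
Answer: $\frac{24720703}{2321} \approx 10651.0$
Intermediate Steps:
$q = \frac{5}{2}$ ($q = 3 - \frac{\left(-2 + 1\right)^{2}}{2} = 3 - \frac{\left(-1\right)^{2}}{2} = 3 - \frac{1}{2} = \frac{5}{2} \approx 2.5$)
$\left(O{\left(18 \right)} + \left(\frac{85}{211} + \frac{q}{\left(4 - 3\right) 0 - 11}\right)\right) \left(414 + 172\right) = \left(18 + \left(\frac{85}{211} + \frac{5}{2 \left(\left(4 - 3\right) 0 - 11\right)}\right)\right) \left(414 + 172\right) = \left(18 + \left(85 \cdot \frac{1}{211} + \frac{5}{2 \left(1 \cdot 0 - 11\right)}\right)\right) 586 = \left(18 + \left(\frac{85}{211} + \frac{5}{2 \left(0 - 11\right)}\right)\right) 586 = \left(18 + \left(\frac{85}{211} + \frac{5}{2 \left(-11\right)}\right)\right) 586 = \left(18 + \left(\frac{85}{211} + \frac{5}{2} \left(- \frac{1}{11}\right)\right)\right) 586 = \left(18 + \left(\frac{85}{211} - \frac{5}{22}\right)\right) 586 = \left(18 + \frac{815}{4642}\right) 586 = \frac{84371}{4642} \cdot 586 = \frac{24720703}{2321}$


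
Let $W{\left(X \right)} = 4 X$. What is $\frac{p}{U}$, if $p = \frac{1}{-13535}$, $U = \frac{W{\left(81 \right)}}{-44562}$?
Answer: $\frac{7427}{730890} \approx 0.010162$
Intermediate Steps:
$U = - \frac{54}{7427}$ ($U = \frac{4 \cdot 81}{-44562} = 324 \left(- \frac{1}{44562}\right) = - \frac{54}{7427} \approx -0.0072708$)
$p = - \frac{1}{13535} \approx -7.3883 \cdot 10^{-5}$
$\frac{p}{U} = - \frac{1}{13535 \left(- \frac{54}{7427}\right)} = \left(- \frac{1}{13535}\right) \left(- \frac{7427}{54}\right) = \frac{7427}{730890}$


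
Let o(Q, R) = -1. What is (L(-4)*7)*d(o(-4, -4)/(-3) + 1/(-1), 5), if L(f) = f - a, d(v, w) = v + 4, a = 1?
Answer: -350/3 ≈ -116.67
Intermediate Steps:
d(v, w) = 4 + v
L(f) = -1 + f (L(f) = f - 1*1 = f - 1 = -1 + f)
(L(-4)*7)*d(o(-4, -4)/(-3) + 1/(-1), 5) = ((-1 - 4)*7)*(4 + (-1/(-3) + 1/(-1))) = (-5*7)*(4 + (-1*(-⅓) + 1*(-1))) = -35*(4 + (⅓ - 1)) = -35*(4 - ⅔) = -35*10/3 = -350/3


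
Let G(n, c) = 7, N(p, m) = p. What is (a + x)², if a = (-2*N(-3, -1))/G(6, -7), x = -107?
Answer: 552049/49 ≈ 11266.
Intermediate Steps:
a = 6/7 (a = -2*(-3)/7 = 6*(⅐) = 6/7 ≈ 0.85714)
(a + x)² = (6/7 - 107)² = (-743/7)² = 552049/49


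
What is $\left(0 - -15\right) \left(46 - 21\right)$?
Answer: $375$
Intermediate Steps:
$\left(0 - -15\right) \left(46 - 21\right) = \left(0 + 15\right) \left(46 - 21\right) = 15 \left(46 - 21\right) = 15 \cdot 25 = 375$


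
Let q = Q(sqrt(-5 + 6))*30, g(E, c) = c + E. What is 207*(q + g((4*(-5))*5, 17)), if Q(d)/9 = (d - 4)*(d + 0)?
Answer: -184851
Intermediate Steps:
g(E, c) = E + c
Q(d) = 9*d*(-4 + d) (Q(d) = 9*((d - 4)*(d + 0)) = 9*((-4 + d)*d) = 9*(d*(-4 + d)) = 9*d*(-4 + d))
q = -810 (q = (9*sqrt(-5 + 6)*(-4 + sqrt(-5 + 6)))*30 = (9*sqrt(1)*(-4 + sqrt(1)))*30 = (9*1*(-4 + 1))*30 = (9*1*(-3))*30 = -27*30 = -810)
207*(q + g((4*(-5))*5, 17)) = 207*(-810 + ((4*(-5))*5 + 17)) = 207*(-810 + (-20*5 + 17)) = 207*(-810 + (-100 + 17)) = 207*(-810 - 83) = 207*(-893) = -184851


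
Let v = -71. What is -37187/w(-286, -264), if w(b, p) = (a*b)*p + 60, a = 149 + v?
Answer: -37187/5889372 ≈ -0.0063143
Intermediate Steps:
a = 78 (a = 149 - 71 = 78)
w(b, p) = 60 + 78*b*p (w(b, p) = (78*b)*p + 60 = 78*b*p + 60 = 60 + 78*b*p)
-37187/w(-286, -264) = -37187/(60 + 78*(-286)*(-264)) = -37187/(60 + 5889312) = -37187/5889372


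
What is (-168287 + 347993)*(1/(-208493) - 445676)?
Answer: -16698340152496914/208493 ≈ -8.0091e+10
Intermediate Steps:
(-168287 + 347993)*(1/(-208493) - 445676) = 179706*(-1/208493 - 445676) = 179706*(-92920326269/208493) = -16698340152496914/208493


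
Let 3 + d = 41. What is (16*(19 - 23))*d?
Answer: -2432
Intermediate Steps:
d = 38 (d = -3 + 41 = 38)
(16*(19 - 23))*d = (16*(19 - 23))*38 = (16*(-4))*38 = -64*38 = -2432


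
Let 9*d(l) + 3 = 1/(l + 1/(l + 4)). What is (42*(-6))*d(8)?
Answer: 7812/97 ≈ 80.536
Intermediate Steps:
d(l) = -⅓ + 1/(9*(l + 1/(4 + l))) (d(l) = -⅓ + 1/(9*(l + 1/(l + 4))) = -⅓ + 1/(9*(l + 1/(4 + l))))
(42*(-6))*d(8) = (42*(-6))*((1 - 11*8 - 3*8²)/(9*(1 + 8² + 4*8))) = -28*(1 - 88 - 3*64)/(1 + 64 + 32) = -28*(1 - 88 - 192)/97 = -28*(-279)/97 = -252*(-31/97) = 7812/97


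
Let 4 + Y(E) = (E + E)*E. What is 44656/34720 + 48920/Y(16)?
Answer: 26893557/275590 ≈ 97.585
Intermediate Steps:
Y(E) = -4 + 2*E² (Y(E) = -4 + (E + E)*E = -4 + (2*E)*E = -4 + 2*E²)
44656/34720 + 48920/Y(16) = 44656/34720 + 48920/(-4 + 2*16²) = 44656*(1/34720) + 48920/(-4 + 2*256) = 2791/2170 + 48920/(-4 + 512) = 2791/2170 + 48920/508 = 2791/2170 + 48920*(1/508) = 2791/2170 + 12230/127 = 26893557/275590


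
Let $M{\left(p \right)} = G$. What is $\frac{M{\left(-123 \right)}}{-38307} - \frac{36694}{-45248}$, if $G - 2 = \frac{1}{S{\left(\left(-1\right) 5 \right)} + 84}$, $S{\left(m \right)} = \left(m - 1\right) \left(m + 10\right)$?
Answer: $\frac{2710695325}{3342822048} \approx 0.8109$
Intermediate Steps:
$S{\left(m \right)} = \left(-1 + m\right) \left(10 + m\right)$
$G = \frac{109}{54}$ ($G = 2 + \frac{1}{\left(-10 + \left(\left(-1\right) 5\right)^{2} + 9 \left(\left(-1\right) 5\right)\right) + 84} = 2 + \frac{1}{\left(-10 + \left(-5\right)^{2} + 9 \left(-5\right)\right) + 84} = 2 + \frac{1}{\left(-10 + 25 - 45\right) + 84} = 2 + \frac{1}{-30 + 84} = 2 + \frac{1}{54} = \frac{109}{54} \approx 2.0185$)
$M{\left(p \right)} = \frac{109}{54}$
$\frac{M{\left(-123 \right)}}{-38307} - \frac{36694}{-45248} = \frac{109}{54 \left(-38307\right)} - \frac{36694}{-45248} = \frac{109}{54} \left(- \frac{1}{38307}\right) - - \frac{2621}{3232} = - \frac{109}{2068578} + \frac{2621}{3232} = \frac{2710695325}{3342822048}$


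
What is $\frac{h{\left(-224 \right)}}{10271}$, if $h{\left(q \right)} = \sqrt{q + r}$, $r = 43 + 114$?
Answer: $\frac{i \sqrt{67}}{10271} \approx 0.00079694 i$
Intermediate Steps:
$r = 157$
$h{\left(q \right)} = \sqrt{157 + q}$ ($h{\left(q \right)} = \sqrt{q + 157} = \sqrt{157 + q}$)
$\frac{h{\left(-224 \right)}}{10271} = \frac{\sqrt{157 - 224}}{10271} = \sqrt{-67} \cdot \frac{1}{10271} = i \sqrt{67} \cdot \frac{1}{10271} = \frac{i \sqrt{67}}{10271}$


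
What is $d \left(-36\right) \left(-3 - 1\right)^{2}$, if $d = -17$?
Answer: $9792$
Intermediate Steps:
$d \left(-36\right) \left(-3 - 1\right)^{2} = \left(-17\right) \left(-36\right) \left(-3 - 1\right)^{2} = 612 \left(-4\right)^{2} = 612 \cdot 16 = 9792$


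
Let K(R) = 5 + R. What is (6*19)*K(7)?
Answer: 1368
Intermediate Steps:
(6*19)*K(7) = (6*19)*(5 + 7) = 114*12 = 1368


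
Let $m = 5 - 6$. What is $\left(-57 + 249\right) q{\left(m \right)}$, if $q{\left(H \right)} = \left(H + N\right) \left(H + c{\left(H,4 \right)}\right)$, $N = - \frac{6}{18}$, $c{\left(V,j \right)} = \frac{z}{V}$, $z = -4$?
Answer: $-768$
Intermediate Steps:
$m = -1$
$c{\left(V,j \right)} = - \frac{4}{V}$
$N = - \frac{1}{3}$ ($N = \left(-6\right) \frac{1}{18} = - \frac{1}{3} \approx -0.33333$)
$q{\left(H \right)} = \left(- \frac{1}{3} + H\right) \left(H - \frac{4}{H}\right)$ ($q{\left(H \right)} = \left(H - \frac{1}{3}\right) \left(H - \frac{4}{H}\right) = \left(- \frac{1}{3} + H\right) \left(H - \frac{4}{H}\right)$)
$\left(-57 + 249\right) q{\left(m \right)} = \left(-57 + 249\right) \left(-4 + \left(-1\right)^{2} - - \frac{1}{3} + \frac{4}{3 \left(-1\right)}\right) = 192 \left(-4 + 1 + \frac{1}{3} + \frac{4}{3} \left(-1\right)\right) = 192 \left(-4 + 1 + \frac{1}{3} - \frac{4}{3}\right) = 192 \left(-4\right) = -768$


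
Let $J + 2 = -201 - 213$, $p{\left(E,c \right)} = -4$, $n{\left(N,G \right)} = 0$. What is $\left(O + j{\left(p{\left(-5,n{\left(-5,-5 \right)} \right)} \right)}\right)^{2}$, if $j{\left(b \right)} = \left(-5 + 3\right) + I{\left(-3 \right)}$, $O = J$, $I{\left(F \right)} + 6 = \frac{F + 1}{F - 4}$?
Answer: $\frac{8797156}{49} \approx 1.7953 \cdot 10^{5}$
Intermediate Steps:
$I{\left(F \right)} = -6 + \frac{1 + F}{-4 + F}$ ($I{\left(F \right)} = -6 + \frac{F + 1}{F - 4} = -6 + \frac{1 + F}{-4 + F}$)
$J = -416$ ($J = -2 - 414 = -416$)
$O = -416$
$j{\left(b \right)} = - \frac{54}{7}$ ($j{\left(b \right)} = \left(-5 + 3\right) + \frac{5 \left(5 - -3\right)}{-4 - 3} = -2 + \frac{5 \left(5 + 3\right)}{-7} = -2 + 5 \left(- \frac{1}{7}\right) 8 = -2 - \frac{40}{7} = - \frac{54}{7}$)
$\left(O + j{\left(p{\left(-5,n{\left(-5,-5 \right)} \right)} \right)}\right)^{2} = \left(-416 - \frac{54}{7}\right)^{2} = \left(- \frac{2966}{7}\right)^{2} = \frac{8797156}{49}$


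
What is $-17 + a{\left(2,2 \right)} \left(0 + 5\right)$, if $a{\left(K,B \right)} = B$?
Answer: $-7$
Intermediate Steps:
$-17 + a{\left(2,2 \right)} \left(0 + 5\right) = -17 + 2 \left(0 + 5\right) = -17 + 2 \cdot 5 = -17 + 10 = -7$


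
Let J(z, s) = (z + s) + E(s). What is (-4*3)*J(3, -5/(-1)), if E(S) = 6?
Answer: -168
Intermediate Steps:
J(z, s) = 6 + s + z (J(z, s) = (z + s) + 6 = (s + z) + 6 = 6 + s + z)
(-4*3)*J(3, -5/(-1)) = (-4*3)*(6 - 5/(-1) + 3) = -12*(6 - 5*(-1) + 3) = -12*(6 + 5 + 3) = -12*14 = -168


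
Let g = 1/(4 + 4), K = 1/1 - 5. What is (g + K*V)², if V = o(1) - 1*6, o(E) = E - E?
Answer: 37249/64 ≈ 582.02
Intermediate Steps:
o(E) = 0
V = -6 (V = 0 - 1*6 = 0 - 6 = -6)
K = -4 (K = 1 - 5 = -4)
g = ⅛ (g = 1/8 = ⅛ ≈ 0.12500)
(g + K*V)² = (⅛ - 4*(-6))² = (⅛ + 24)² = (193/8)² = 37249/64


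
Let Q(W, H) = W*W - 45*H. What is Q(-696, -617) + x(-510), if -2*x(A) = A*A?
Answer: 382131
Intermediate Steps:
x(A) = -A²/2 (x(A) = -A*A/2 = -A²/2)
Q(W, H) = W² - 45*H
Q(-696, -617) + x(-510) = ((-696)² - 45*(-617)) - ½*(-510)² = (484416 + 27765) - ½*260100 = 512181 - 130050 = 382131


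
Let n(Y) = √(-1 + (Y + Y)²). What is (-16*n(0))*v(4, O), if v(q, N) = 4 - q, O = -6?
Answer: 0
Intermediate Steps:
n(Y) = √(-1 + 4*Y²) (n(Y) = √(-1 + (2*Y)²) = √(-1 + 4*Y²))
(-16*n(0))*v(4, O) = (-16*√(-1 + 4*0²))*(4 - 1*4) = (-16*√(-1 + 4*0))*(4 - 4) = -16*√(-1 + 0)*0 = -16*I*0 = 0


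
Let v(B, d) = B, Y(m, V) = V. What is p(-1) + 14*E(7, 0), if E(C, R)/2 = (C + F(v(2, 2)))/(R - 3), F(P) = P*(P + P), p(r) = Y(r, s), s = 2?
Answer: -138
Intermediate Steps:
p(r) = 2
F(P) = 2*P**2 (F(P) = P*(2*P) = 2*P**2)
E(C, R) = 2*(8 + C)/(-3 + R) (E(C, R) = 2*((C + 2*2**2)/(R - 3)) = 2*((C + 2*4)/(-3 + R)) = 2*((C + 8)/(-3 + R)) = 2*((8 + C)/(-3 + R)) = 2*(8 + C)/(-3 + R))
p(-1) + 14*E(7, 0) = 2 + 14*(2*(8 + 7)/(-3 + 0)) = 2 + 14*(2*15/(-3)) = 2 + 14*(2*(-1/3)*15) = 2 + 14*(-10) = 2 - 140 = -138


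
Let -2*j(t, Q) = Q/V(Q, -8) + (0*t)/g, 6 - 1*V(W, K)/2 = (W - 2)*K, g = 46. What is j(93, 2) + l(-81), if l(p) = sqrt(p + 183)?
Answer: -1/12 + sqrt(102) ≈ 10.016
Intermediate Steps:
l(p) = sqrt(183 + p)
V(W, K) = 12 - 2*K*(-2 + W) (V(W, K) = 12 - 2*(W - 2)*K = 12 - 2*(-2 + W)*K = 12 - 2*K*(-2 + W))
j(t, Q) = -Q/(2*(-20 + 16*Q)) (j(t, Q) = -(Q/(12 + 4*(-8) - 2*(-8)*Q) + (0*t)/46)/2 = -(Q/(12 - 32 + 16*Q) + 0*(1/46))/2 = -(Q/(-20 + 16*Q) + 0)/2 = -Q/(2*(-20 + 16*Q)))
j(93, 2) + l(-81) = -1*2/(-40 + 32*2) + sqrt(183 - 81) = -1*2/(-40 + 64) + sqrt(102) = -1*2/24 + sqrt(102) = -1*2*1/24 + sqrt(102) = -1/12 + sqrt(102)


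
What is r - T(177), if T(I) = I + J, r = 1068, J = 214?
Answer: 677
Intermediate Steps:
T(I) = 214 + I (T(I) = I + 214 = 214 + I)
r - T(177) = 1068 - (214 + 177) = 1068 - 1*391 = 1068 - 391 = 677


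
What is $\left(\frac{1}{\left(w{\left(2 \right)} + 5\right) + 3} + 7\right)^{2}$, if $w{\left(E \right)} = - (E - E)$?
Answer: $\frac{3249}{64} \approx 50.766$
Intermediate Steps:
$w{\left(E \right)} = 0$ ($w{\left(E \right)} = \left(-1\right) 0 = 0$)
$\left(\frac{1}{\left(w{\left(2 \right)} + 5\right) + 3} + 7\right)^{2} = \left(\frac{1}{\left(0 + 5\right) + 3} + 7\right)^{2} = \left(\frac{1}{5 + 3} + 7\right)^{2} = \left(\frac{1}{8} + 7\right)^{2} = \left(\frac{57}{8}\right)^{2} = \frac{3249}{64}$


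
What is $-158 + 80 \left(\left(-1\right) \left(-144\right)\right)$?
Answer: $11362$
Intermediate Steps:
$-158 + 80 \left(\left(-1\right) \left(-144\right)\right) = -158 + 80 \cdot 144 = -158 + 11520 = 11362$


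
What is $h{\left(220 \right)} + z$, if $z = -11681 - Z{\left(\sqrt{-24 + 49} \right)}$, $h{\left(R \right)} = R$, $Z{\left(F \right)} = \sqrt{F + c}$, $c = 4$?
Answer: $-11464$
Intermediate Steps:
$Z{\left(F \right)} = \sqrt{4 + F}$ ($Z{\left(F \right)} = \sqrt{F + 4} = \sqrt{4 + F}$)
$z = -11684$ ($z = -11681 - \sqrt{4 + \sqrt{-24 + 49}} = -11681 - \sqrt{4 + \sqrt{25}} = -11681 - \sqrt{4 + 5} = -11681 - \sqrt{9} = -11681 - 3 = -11684$)
$h{\left(220 \right)} + z = 220 - 11684 = -11464$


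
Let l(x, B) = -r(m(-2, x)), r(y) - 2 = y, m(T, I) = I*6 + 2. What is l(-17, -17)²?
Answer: 9604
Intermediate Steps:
m(T, I) = 2 + 6*I (m(T, I) = 6*I + 2 = 2 + 6*I)
r(y) = 2 + y
l(x, B) = -4 - 6*x (l(x, B) = -(2 + (2 + 6*x)) = -(4 + 6*x) = -4 - 6*x)
l(-17, -17)² = (-4 - 6*(-17))² = (-4 + 102)² = 98² = 9604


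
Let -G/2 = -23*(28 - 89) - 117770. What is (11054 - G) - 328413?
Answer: -550093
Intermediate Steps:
G = 232734 (G = -2*(-23*(28 - 89) - 117770) = -2*(-23*(-61) - 117770) = -2*(1403 - 117770) = -2*(-116367) = 232734)
(11054 - G) - 328413 = (11054 - 1*232734) - 328413 = (11054 - 232734) - 328413 = -221680 - 328413 = -550093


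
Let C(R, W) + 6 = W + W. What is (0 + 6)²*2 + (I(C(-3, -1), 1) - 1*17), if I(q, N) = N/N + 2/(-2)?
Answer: 55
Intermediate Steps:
C(R, W) = -6 + 2*W (C(R, W) = -6 + (W + W) = -6 + 2*W)
I(q, N) = 0 (I(q, N) = 1 + 2*(-½) = 1 - 1 = 0)
(0 + 6)²*2 + (I(C(-3, -1), 1) - 1*17) = (0 + 6)²*2 + (0 - 1*17) = 6²*2 + (0 - 17) = 36*2 - 17 = 72 - 17 = 55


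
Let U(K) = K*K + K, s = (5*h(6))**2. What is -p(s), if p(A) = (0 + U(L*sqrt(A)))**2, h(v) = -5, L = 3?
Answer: -32490000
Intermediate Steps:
s = 625 (s = (5*(-5))**2 = (-25)**2 = 625)
U(K) = K + K**2 (U(K) = K**2 + K = K + K**2)
p(A) = 9*A*(1 + 3*sqrt(A))**2 (p(A) = (0 + (3*sqrt(A))*(1 + 3*sqrt(A)))**2 = (0 + 3*sqrt(A)*(1 + 3*sqrt(A)))**2 = (3*sqrt(A)*(1 + 3*sqrt(A)))**2 = 9*A*(1 + 3*sqrt(A))**2)
-p(s) = -9*625*(1 + 3*sqrt(625))**2 = -9*625*(1 + 3*25)**2 = -9*625*(1 + 75)**2 = -9*625*76**2 = -9*625*5776 = -1*32490000 = -32490000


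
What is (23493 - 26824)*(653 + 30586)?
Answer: -104057109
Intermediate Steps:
(23493 - 26824)*(653 + 30586) = -3331*31239 = -104057109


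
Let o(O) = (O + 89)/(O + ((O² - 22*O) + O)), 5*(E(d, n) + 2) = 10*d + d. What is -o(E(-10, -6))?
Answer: -65/1056 ≈ -0.061553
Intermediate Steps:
E(d, n) = -2 + 11*d/5 (E(d, n) = -2 + (10*d + d)/5 = -2 + (11*d)/5 = -2 + 11*d/5)
o(O) = (89 + O)/(O² - 20*O) (o(O) = (89 + O)/(O + (O² - 21*O)) = (89 + O)/(O² - 20*O))
-o(E(-10, -6)) = -(89 + (-2 + (11/5)*(-10)))/((-2 + (11/5)*(-10))*(-20 + (-2 + (11/5)*(-10)))) = -(89 + (-2 - 22))/((-2 - 22)*(-20 + (-2 - 22))) = -(89 - 24)/((-24)*(-20 - 24)) = -(-1)*65/(24*(-44)) = -(-1)*(-1)*65/(24*44) = -1*65/1056 = -65/1056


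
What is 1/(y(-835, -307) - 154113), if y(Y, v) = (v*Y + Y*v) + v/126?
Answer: 126/45180395 ≈ 2.7888e-6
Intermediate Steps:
y(Y, v) = v/126 + 2*Y*v (y(Y, v) = (Y*v + Y*v) + v*(1/126) = 2*Y*v + v/126 = v/126 + 2*Y*v)
1/(y(-835, -307) - 154113) = 1/((1/126)*(-307)*(1 + 252*(-835)) - 154113) = 1/((1/126)*(-307)*(1 - 210420) - 154113) = 1/((1/126)*(-307)*(-210419) - 154113) = 1/(64598633/126 - 154113) = 1/(45180395/126) = 126/45180395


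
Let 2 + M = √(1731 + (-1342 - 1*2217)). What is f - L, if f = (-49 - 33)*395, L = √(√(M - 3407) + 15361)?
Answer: -32390 - √(15361 + √(-3409 + 2*I*√457)) ≈ -32514.0 - 0.23555*I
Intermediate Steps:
M = -2 + 2*I*√457 (M = -2 + √(1731 + (-1342 - 1*2217)) = -2 + √(1731 + (-1342 - 2217)) = -2 + √(1731 - 3559) = -2 + √(-1828) = -2 + 2*I*√457 ≈ -2.0 + 42.755*I)
L = √(15361 + √(-3409 + 2*I*√457)) (L = √(√((-2 + 2*I*√457) - 3407) + 15361) = √(√(-3409 + 2*I*√457) + 15361) = √(15361 + √(-3409 + 2*I*√457)) ≈ 123.94 + 0.2355*I)
f = -32390 (f = -82*395 = -32390)
f - L = -32390 - √(15361 + √(-3409 + 2*I*√457))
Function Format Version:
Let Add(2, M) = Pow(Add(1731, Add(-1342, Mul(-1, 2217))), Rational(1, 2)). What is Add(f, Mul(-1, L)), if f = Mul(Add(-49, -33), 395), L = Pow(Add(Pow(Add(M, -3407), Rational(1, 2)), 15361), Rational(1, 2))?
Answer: Add(-32390, Mul(-1, Pow(Add(15361, Pow(Add(-3409, Mul(2, I, Pow(457, Rational(1, 2)))), Rational(1, 2))), Rational(1, 2)))) ≈ Add(-32514., Mul(-0.23555, I))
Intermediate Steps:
M = Add(-2, Mul(2, I, Pow(457, Rational(1, 2)))) (M = Add(-2, Pow(Add(1731, Add(-1342, Mul(-1, 2217))), Rational(1, 2))) = Add(-2, Pow(Add(1731, Add(-1342, -2217)), Rational(1, 2))) = Add(-2, Pow(Add(1731, -3559), Rational(1, 2))) = Add(-2, Pow(-1828, Rational(1, 2))) = Add(-2, Mul(2, I, Pow(457, Rational(1, 2)))) ≈ Add(-2.0000, Mul(42.755, I)))
L = Pow(Add(15361, Pow(Add(-3409, Mul(2, I, Pow(457, Rational(1, 2)))), Rational(1, 2))), Rational(1, 2)) (L = Pow(Add(Pow(Add(Add(-2, Mul(2, I, Pow(457, Rational(1, 2)))), -3407), Rational(1, 2)), 15361), Rational(1, 2)) = Pow(Add(Pow(Add(-3409, Mul(2, I, Pow(457, Rational(1, 2)))), Rational(1, 2)), 15361), Rational(1, 2)) = Pow(Add(15361, Pow(Add(-3409, Mul(2, I, Pow(457, Rational(1, 2)))), Rational(1, 2))), Rational(1, 2)) ≈ Add(123.94, Mul(0.2355, I)))
f = -32390 (f = Mul(-82, 395) = -32390)
Add(f, Mul(-1, L)) = Add(-32390, Mul(-1, Pow(Add(15361, Pow(Add(-3409, Mul(2, I, Pow(457, Rational(1, 2)))), Rational(1, 2))), Rational(1, 2))))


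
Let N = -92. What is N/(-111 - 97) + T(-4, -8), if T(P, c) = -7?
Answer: -341/52 ≈ -6.5577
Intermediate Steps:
N/(-111 - 97) + T(-4, -8) = -92/(-111 - 97) - 7 = -92/(-208) - 7 = -1/208*(-92) - 7 = 23/52 - 7 = -341/52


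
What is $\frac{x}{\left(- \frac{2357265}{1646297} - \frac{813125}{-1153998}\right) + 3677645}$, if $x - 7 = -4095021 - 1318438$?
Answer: $- \frac{10284603030180001512}{6986874813246301525} \approx -1.472$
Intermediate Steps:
$x = -5413452$ ($x = 7 - 5413459 = -5413452$)
$\frac{x}{\left(- \frac{2357265}{1646297} - \frac{813125}{-1153998}\right) + 3677645} = - \frac{5413452}{\left(- \frac{2357265}{1646297} - \frac{813125}{-1153998}\right) + 3677645} = - \frac{5413452}{\left(\left(-2357265\right) \frac{1}{1646297} - - \frac{813125}{1153998}\right) + 3677645} = - \frac{5413452}{\left(- \frac{2357265}{1646297} + \frac{813125}{1153998}\right) + 3677645} = - \frac{5413452}{- \frac{1381633847345}{1899823445406} + 3677645} = - \frac{5413452}{\frac{6986874813246301525}{1899823445406}} = \left(-5413452\right) \frac{1899823445406}{6986874813246301525} = - \frac{10284603030180001512}{6986874813246301525}$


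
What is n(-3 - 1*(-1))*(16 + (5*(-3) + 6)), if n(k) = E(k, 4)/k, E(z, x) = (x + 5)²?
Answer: -567/2 ≈ -283.50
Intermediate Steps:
E(z, x) = (5 + x)²
n(k) = 81/k (n(k) = (5 + 4)²/k = 9²/k = 81/k)
n(-3 - 1*(-1))*(16 + (5*(-3) + 6)) = (81/(-3 - 1*(-1)))*(16 + (5*(-3) + 6)) = (81/(-3 + 1))*(16 + (-15 + 6)) = (81/(-2))*(16 - 9) = (81*(-½))*7 = -81/2*7 = -567/2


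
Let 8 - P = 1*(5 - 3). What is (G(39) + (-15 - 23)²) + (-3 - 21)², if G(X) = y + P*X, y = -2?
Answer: 2252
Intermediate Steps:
P = 6 (P = 8 - (5 - 3) = 8 - 2 = 6)
G(X) = -2 + 6*X
(G(39) + (-15 - 23)²) + (-3 - 21)² = ((-2 + 6*39) + (-15 - 23)²) + (-3 - 21)² = ((-2 + 234) + (-38)²) + (-24)² = (232 + 1444) + 576 = 1676 + 576 = 2252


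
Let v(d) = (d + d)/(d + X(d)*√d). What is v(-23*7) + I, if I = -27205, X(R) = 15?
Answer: -5250404/193 + 15*I*√161/193 ≈ -27204.0 + 0.98616*I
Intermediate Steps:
v(d) = 2*d/(d + 15*√d) (v(d) = (d + d)/(d + 15*√d) = (2*d)/(d + 15*√d) = 2*d/(d + 15*√d))
v(-23*7) + I = 2*(-23*7)/(-23*7 + 15*√(-23*7)) - 27205 = 2*(-161)/(-161 + 15*√(-161)) - 27205 = 2*(-161)/(-161 + 15*(I*√161)) - 27205 = 2*(-161)/(-161 + 15*I*√161) - 27205 = -322/(-161 + 15*I*√161) - 27205 = -27205 - 322/(-161 + 15*I*√161)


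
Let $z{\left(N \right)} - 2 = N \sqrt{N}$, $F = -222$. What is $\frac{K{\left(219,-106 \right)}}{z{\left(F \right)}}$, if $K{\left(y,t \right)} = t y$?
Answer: $- \frac{11607}{2735263} - \frac{1288377 i \sqrt{222}}{2735263} \approx -0.0042435 - 7.0181 i$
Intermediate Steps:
$z{\left(N \right)} = 2 + N^{\frac{3}{2}}$ ($z{\left(N \right)} = 2 + N \sqrt{N} = 2 + N^{\frac{3}{2}}$)
$\frac{K{\left(219,-106 \right)}}{z{\left(F \right)}} = \frac{\left(-106\right) 219}{2 + \left(-222\right)^{\frac{3}{2}}} = - \frac{23214}{2 - 222 i \sqrt{222}}$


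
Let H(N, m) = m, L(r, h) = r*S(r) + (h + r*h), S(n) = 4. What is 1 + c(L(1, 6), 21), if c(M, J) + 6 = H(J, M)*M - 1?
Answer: 250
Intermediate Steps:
L(r, h) = h + 4*r + h*r (L(r, h) = r*4 + (h + r*h) = 4*r + (h + h*r) = h + 4*r + h*r)
c(M, J) = -7 + M² (c(M, J) = -6 + (M*M - 1) = -6 + (M² - 1) = -6 + (-1 + M²) = -7 + M²)
1 + c(L(1, 6), 21) = 1 + (-7 + (6 + 4*1 + 6*1)²) = 1 + (-7 + (6 + 4 + 6)²) = 1 + (-7 + 16²) = 1 + (-7 + 256) = 1 + 249 = 250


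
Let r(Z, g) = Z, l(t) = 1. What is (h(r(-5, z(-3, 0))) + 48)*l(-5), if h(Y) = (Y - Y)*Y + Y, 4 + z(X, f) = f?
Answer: 43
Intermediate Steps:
z(X, f) = -4 + f
h(Y) = Y (h(Y) = 0*Y + Y = 0 + Y = Y)
(h(r(-5, z(-3, 0))) + 48)*l(-5) = (-5 + 48)*1 = 43*1 = 43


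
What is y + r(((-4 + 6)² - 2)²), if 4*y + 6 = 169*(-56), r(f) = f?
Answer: -4727/2 ≈ -2363.5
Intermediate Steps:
y = -4735/2 (y = -3/2 + (169*(-56))/4 = -3/2 + (¼)*(-9464) = -3/2 - 2366 = -4735/2 ≈ -2367.5)
y + r(((-4 + 6)² - 2)²) = -4735/2 + ((-4 + 6)² - 2)² = -4735/2 + (2² - 2)² = -4735/2 + (4 - 2)² = -4735/2 + 2² = -4735/2 + 4 = -4727/2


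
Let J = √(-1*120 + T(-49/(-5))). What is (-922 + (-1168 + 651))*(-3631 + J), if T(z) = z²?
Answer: 5225009 - 1439*I*√599/5 ≈ 5.225e+6 - 7043.8*I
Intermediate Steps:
J = I*√599/5 (J = √(-1*120 + (-49/(-5))²) = √(-120 + (-49*(-⅕))²) = √(-120 + (49/5)²) = √(-120 + 2401/25) = √(-599/25) = I*√599/5 ≈ 4.8949*I)
(-922 + (-1168 + 651))*(-3631 + J) = (-922 + (-1168 + 651))*(-3631 + I*√599/5) = (-922 - 517)*(-3631 + I*√599/5) = -1439*(-3631 + I*√599/5) = 5225009 - 1439*I*√599/5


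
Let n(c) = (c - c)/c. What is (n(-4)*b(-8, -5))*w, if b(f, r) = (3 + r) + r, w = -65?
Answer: 0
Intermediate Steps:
b(f, r) = 3 + 2*r
n(c) = 0 (n(c) = 0/c = 0)
(n(-4)*b(-8, -5))*w = (0*(3 + 2*(-5)))*(-65) = (0*(3 - 10))*(-65) = (0*(-7))*(-65) = 0*(-65) = 0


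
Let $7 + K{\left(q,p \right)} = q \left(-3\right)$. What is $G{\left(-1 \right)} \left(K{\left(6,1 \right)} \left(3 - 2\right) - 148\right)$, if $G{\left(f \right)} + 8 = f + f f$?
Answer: $1384$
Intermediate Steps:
$K{\left(q,p \right)} = -7 - 3 q$ ($K{\left(q,p \right)} = -7 + q \left(-3\right) = -7 - 3 q$)
$G{\left(f \right)} = -8 + f + f^{2}$ ($G{\left(f \right)} = -8 + \left(f + f f\right) = -8 + \left(f + f^{2}\right) = -8 + f + f^{2}$)
$G{\left(-1 \right)} \left(K{\left(6,1 \right)} \left(3 - 2\right) - 148\right) = \left(-8 - 1 + \left(-1\right)^{2}\right) \left(\left(-7 - 18\right) \left(3 - 2\right) - 148\right) = \left(-8 - 1 + 1\right) \left(\left(-7 - 18\right) 1 - 148\right) = - 8 \left(\left(-25\right) 1 - 148\right) = - 8 \left(-25 - 148\right) = \left(-8\right) \left(-173\right) = 1384$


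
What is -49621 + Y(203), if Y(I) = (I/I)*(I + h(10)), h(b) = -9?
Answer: -49427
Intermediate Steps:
Y(I) = -9 + I (Y(I) = (I/I)*(I - 9) = 1*(-9 + I) = -9 + I)
-49621 + Y(203) = -49621 + (-9 + 203) = -49621 + 194 = -49427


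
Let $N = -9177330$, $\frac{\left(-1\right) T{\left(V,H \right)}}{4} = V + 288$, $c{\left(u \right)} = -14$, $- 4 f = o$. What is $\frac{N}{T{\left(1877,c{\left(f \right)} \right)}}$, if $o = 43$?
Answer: $\frac{917733}{866} \approx 1059.7$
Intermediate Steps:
$f = - \frac{43}{4}$ ($f = \left(- \frac{1}{4}\right) 43 = - \frac{43}{4} \approx -10.75$)
$T{\left(V,H \right)} = -1152 - 4 V$ ($T{\left(V,H \right)} = - 4 \left(V + 288\right) = - 4 \left(288 + V\right) = -1152 - 4 V$)
$\frac{N}{T{\left(1877,c{\left(f \right)} \right)}} = - \frac{9177330}{-1152 - 7508} = - \frac{9177330}{-8660} = \left(-9177330\right) \left(- \frac{1}{8660}\right) = \frac{917733}{866}$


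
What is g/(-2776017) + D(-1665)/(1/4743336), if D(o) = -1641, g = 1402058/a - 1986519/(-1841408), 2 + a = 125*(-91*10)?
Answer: -565761866483095140336749437/72684398567817984 ≈ -7.7838e+9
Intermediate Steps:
a = -113752 (a = -2 + 125*(-91*10) = -2 + 125*(-910) = -2 - 113750 = -113752)
g = -294473788547/26182980352 (g = 1402058/(-113752) - 1986519/(-1841408) = 1402058*(-1/113752) - 1986519*(-1/1841408) = -701029/56876 + 1986519/1841408 = -294473788547/26182980352 ≈ -11.247)
g/(-2776017) + D(-1665)/(1/4743336) = -294473788547/26182980352/(-2776017) - 1641/(1/4743336) = -294473788547/26182980352*(-1/2776017) - 1641/1/4743336 = 294473788547/72684398567817984 - 1641*4743336 = 294473788547/72684398567817984 - 7783814376 = -565761866483095140336749437/72684398567817984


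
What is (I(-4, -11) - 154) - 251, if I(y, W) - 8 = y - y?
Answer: -397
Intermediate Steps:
I(y, W) = 8 (I(y, W) = 8 + (y - y) = 8 + 0 = 8)
(I(-4, -11) - 154) - 251 = (8 - 154) - 251 = -146 - 251 = -397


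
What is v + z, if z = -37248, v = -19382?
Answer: -56630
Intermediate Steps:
v + z = -19382 - 37248 = -56630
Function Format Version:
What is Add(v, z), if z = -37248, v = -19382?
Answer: -56630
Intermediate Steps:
Add(v, z) = Add(-19382, -37248) = -56630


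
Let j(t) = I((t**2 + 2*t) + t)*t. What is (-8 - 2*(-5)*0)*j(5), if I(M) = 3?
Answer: -120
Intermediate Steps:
j(t) = 3*t
(-8 - 2*(-5)*0)*j(5) = (-8 - 2*(-5)*0)*(3*5) = (-8 + 10*0)*15 = (-8 + 0)*15 = -8*15 = -120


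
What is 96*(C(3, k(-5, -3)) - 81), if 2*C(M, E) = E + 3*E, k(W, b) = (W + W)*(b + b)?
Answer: 3744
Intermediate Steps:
k(W, b) = 4*W*b (k(W, b) = (2*W)*(2*b) = 4*W*b)
C(M, E) = 2*E (C(M, E) = (E + 3*E)/2 = (4*E)/2 = 2*E)
96*(C(3, k(-5, -3)) - 81) = 96*(2*(4*(-5)*(-3)) - 81) = 96*(2*60 - 81) = 96*(120 - 81) = 96*39 = 3744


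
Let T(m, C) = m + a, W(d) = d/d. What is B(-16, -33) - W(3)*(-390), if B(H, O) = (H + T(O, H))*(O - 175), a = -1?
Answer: 10790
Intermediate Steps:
W(d) = 1
T(m, C) = -1 + m (T(m, C) = m - 1 = -1 + m)
B(H, O) = (-175 + O)*(-1 + H + O) (B(H, O) = (H + (-1 + O))*(O - 175) = (-1 + H + O)*(-175 + O) = (-175 + O)*(-1 + H + O))
B(-16, -33) - W(3)*(-390) = (175 + (-33)**2 - 176*(-33) - 175*(-16) - 16*(-33)) - (-390) = (175 + 1089 + 5808 + 2800 + 528) - 1*(-390) = 10400 + 390 = 10790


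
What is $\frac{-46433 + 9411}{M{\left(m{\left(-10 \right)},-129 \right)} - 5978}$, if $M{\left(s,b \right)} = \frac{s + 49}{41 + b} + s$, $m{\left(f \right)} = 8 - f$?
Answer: $\frac{3257936}{524547} \approx 6.211$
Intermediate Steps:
$M{\left(s,b \right)} = s + \frac{49 + s}{41 + b}$ ($M{\left(s,b \right)} = \frac{49 + s}{41 + b} + s = s + \frac{49 + s}{41 + b}$)
$\frac{-46433 + 9411}{M{\left(m{\left(-10 \right)},-129 \right)} - 5978} = \frac{-46433 + 9411}{\frac{49 + 42 \left(8 - -10\right) - 129 \left(8 - -10\right)}{41 - 129} - 5978} = - \frac{37022}{\frac{49 + 42 \left(8 + 10\right) - 129 \left(8 + 10\right)}{-88} - 5978} = - \frac{37022}{- \frac{49 + 42 \cdot 18 - 2322}{88} - 5978} = - \frac{37022}{- \frac{49 + 756 - 2322}{88} - 5978} = - \frac{37022}{\left(- \frac{1}{88}\right) \left(-1517\right) - 5978} = - \frac{37022}{\frac{1517}{88} - 5978} = - \frac{37022}{- \frac{524547}{88}} = \left(-37022\right) \left(- \frac{88}{524547}\right) = \frac{3257936}{524547}$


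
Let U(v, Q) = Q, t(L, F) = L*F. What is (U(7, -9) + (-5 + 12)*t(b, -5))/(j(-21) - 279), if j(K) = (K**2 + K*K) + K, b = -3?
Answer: 16/97 ≈ 0.16495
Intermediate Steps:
t(L, F) = F*L
j(K) = K + 2*K**2 (j(K) = (K**2 + K**2) + K = 2*K**2 + K = K + 2*K**2)
(U(7, -9) + (-5 + 12)*t(b, -5))/(j(-21) - 279) = (-9 + (-5 + 12)*(-5*(-3)))/(-21*(1 + 2*(-21)) - 279) = (-9 + 7*15)/(-21*(1 - 42) - 279) = (-9 + 105)/(-21*(-41) - 279) = 96/(861 - 279) = 96/582 = 96*(1/582) = 16/97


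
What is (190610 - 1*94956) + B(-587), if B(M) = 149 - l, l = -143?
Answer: 95946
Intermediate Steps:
B(M) = 292 (B(M) = 149 - 1*(-143) = 149 + 143 = 292)
(190610 - 1*94956) + B(-587) = (190610 - 1*94956) + 292 = (190610 - 94956) + 292 = 95654 + 292 = 95946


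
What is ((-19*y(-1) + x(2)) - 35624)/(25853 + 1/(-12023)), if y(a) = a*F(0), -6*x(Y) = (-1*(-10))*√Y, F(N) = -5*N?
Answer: -214153676/155415309 - 60115*√2/932491854 ≈ -1.3780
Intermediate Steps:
x(Y) = -5*√Y/3 (x(Y) = -(-1*(-10))*√Y/6 = -5*√Y/3)
y(a) = 0 (y(a) = a*(-5*0) = a*0 = 0)
((-19*y(-1) + x(2)) - 35624)/(25853 + 1/(-12023)) = ((-19*0 - 5*√2/3) - 35624)/(25853 + 1/(-12023)) = ((0 - 5*√2/3) - 35624)/(25853 - 1/12023) = (-5*√2/3 - 35624)/(310830618/12023) = (-35624 - 5*√2/3)*(12023/310830618) = -214153676/155415309 - 60115*√2/932491854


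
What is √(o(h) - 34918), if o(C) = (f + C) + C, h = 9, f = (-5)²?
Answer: 15*I*√155 ≈ 186.75*I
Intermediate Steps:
f = 25
o(C) = 25 + 2*C (o(C) = (25 + C) + C = 25 + 2*C)
√(o(h) - 34918) = √((25 + 2*9) - 34918) = √((25 + 18) - 34918) = √(43 - 34918) = √(-34875) = 15*I*√155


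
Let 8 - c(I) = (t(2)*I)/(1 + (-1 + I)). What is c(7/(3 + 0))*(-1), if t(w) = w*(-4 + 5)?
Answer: -6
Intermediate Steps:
t(w) = w (t(w) = w*1 = w)
c(I) = 6 (c(I) = 8 - 2*I/(1 + (-1 + I)) = 8 - 2*I/I = 8 - 1*2 = 8 - 2 = 6)
c(7/(3 + 0))*(-1) = 6*(-1) = -6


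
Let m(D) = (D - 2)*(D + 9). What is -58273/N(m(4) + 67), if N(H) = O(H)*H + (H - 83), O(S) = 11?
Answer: -58273/1033 ≈ -56.411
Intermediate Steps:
m(D) = (-2 + D)*(9 + D)
N(H) = -83 + 12*H (N(H) = 11*H + (H - 83) = 11*H + (-83 + H) = -83 + 12*H)
-58273/N(m(4) + 67) = -58273/(-83 + 12*((-18 + 4² + 7*4) + 67)) = -58273/(-83 + 12*((-18 + 16 + 28) + 67)) = -58273/(-83 + 12*(26 + 67)) = -58273/(-83 + 12*93) = -58273/(-83 + 1116) = -58273/1033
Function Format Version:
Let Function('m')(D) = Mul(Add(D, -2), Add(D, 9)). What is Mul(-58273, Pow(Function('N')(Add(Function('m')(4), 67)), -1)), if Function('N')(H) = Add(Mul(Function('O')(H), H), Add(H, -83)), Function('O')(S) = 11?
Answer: Rational(-58273, 1033) ≈ -56.411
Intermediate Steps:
Function('m')(D) = Mul(Add(-2, D), Add(9, D))
Function('N')(H) = Add(-83, Mul(12, H)) (Function('N')(H) = Add(Mul(11, H), Add(H, -83)) = Add(Mul(11, H), Add(-83, H)) = Add(-83, Mul(12, H)))
Mul(-58273, Pow(Function('N')(Add(Function('m')(4), 67)), -1)) = Mul(-58273, Pow(Add(-83, Mul(12, Add(Add(-18, Pow(4, 2), Mul(7, 4)), 67))), -1)) = Mul(-58273, Pow(Add(-83, Mul(12, Add(Add(-18, 16, 28), 67))), -1)) = Mul(-58273, Pow(Add(-83, Mul(12, Add(26, 67))), -1)) = Mul(-58273, Pow(Add(-83, Mul(12, 93)), -1)) = Mul(-58273, Pow(Add(-83, 1116), -1)) = Mul(-58273, Pow(1033, -1)) = Mul(-58273, Rational(1, 1033)) = Rational(-58273, 1033)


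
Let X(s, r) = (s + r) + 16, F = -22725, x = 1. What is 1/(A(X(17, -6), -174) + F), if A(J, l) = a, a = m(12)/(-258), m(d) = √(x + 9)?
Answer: -151266690/3437535530249 + 129*√10/17187677651245 ≈ -4.4004e-5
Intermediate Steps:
m(d) = √10 (m(d) = √(1 + 9) = √10)
a = -√10/258 (a = √10/(-258) = √10*(-1/258) = -√10/258 ≈ -0.012257)
X(s, r) = 16 + r + s (X(s, r) = (r + s) + 16 = 16 + r + s)
A(J, l) = -√10/258
1/(A(X(17, -6), -174) + F) = 1/(-√10/258 - 22725) = 1/(-22725 - √10/258)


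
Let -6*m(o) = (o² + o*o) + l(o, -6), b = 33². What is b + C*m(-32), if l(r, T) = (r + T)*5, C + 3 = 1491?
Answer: -459695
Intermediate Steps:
C = 1488 (C = -3 + 1491 = 1488)
b = 1089
l(r, T) = 5*T + 5*r (l(r, T) = (T + r)*5 = 5*T + 5*r)
m(o) = 5 - 5*o/6 - o²/3 (m(o) = -((o² + o*o) + (5*(-6) + 5*o))/6 = -((o² + o²) + (-30 + 5*o))/6 = -(2*o² + (-30 + 5*o))/6 = -(-30 + 2*o² + 5*o)/6 = 5 - 5*o/6 - o²/3)
b + C*m(-32) = 1089 + 1488*(5 - ⅚*(-32) - ⅓*(-32)²) = 1089 + 1488*(5 + 80/3 - ⅓*1024) = 1089 + 1488*(5 + 80/3 - 1024/3) = 1089 + 1488*(-929/3) = 1089 - 460784 = -459695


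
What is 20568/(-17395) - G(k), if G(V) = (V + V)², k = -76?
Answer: -401914648/17395 ≈ -23105.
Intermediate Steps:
G(V) = 4*V² (G(V) = (2*V)² = 4*V²)
20568/(-17395) - G(k) = 20568/(-17395) - 4*(-76)² = 20568*(-1/17395) - 4*5776 = -20568/17395 - 1*23104 = -20568/17395 - 23104 = -401914648/17395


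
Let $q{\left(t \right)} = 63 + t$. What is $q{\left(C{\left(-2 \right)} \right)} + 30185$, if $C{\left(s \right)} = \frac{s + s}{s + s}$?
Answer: $30249$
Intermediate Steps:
$C{\left(s \right)} = 1$ ($C{\left(s \right)} = \frac{2 s}{2 s} = 2 s \frac{1}{2 s} = 1$)
$q{\left(C{\left(-2 \right)} \right)} + 30185 = \left(63 + 1\right) + 30185 = 64 + 30185 = 30249$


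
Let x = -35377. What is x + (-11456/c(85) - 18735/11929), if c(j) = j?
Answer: -36009290904/1013965 ≈ -35513.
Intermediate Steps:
x + (-11456/c(85) - 18735/11929) = -35377 + (-11456/85 - 18735/11929) = -35377 - 138251099/1013965 = -36009290904/1013965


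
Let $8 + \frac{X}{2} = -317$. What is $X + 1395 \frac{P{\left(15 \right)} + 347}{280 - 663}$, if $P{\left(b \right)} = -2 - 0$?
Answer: $- \frac{730225}{383} \approx -1906.6$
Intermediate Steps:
$X = -650$ ($X = -16 + 2 \left(-317\right) = -16 - 634 = -650$)
$P{\left(b \right)} = -2$ ($P{\left(b \right)} = -2 + 0 = -2$)
$X + 1395 \frac{P{\left(15 \right)} + 347}{280 - 663} = -650 + 1395 \frac{-2 + 347}{280 - 663} = -650 + 1395 \frac{345}{-383} = -650 + 1395 \cdot 345 \left(- \frac{1}{383}\right) = -650 + 1395 \left(- \frac{345}{383}\right) = -650 - \frac{481275}{383} = - \frac{730225}{383}$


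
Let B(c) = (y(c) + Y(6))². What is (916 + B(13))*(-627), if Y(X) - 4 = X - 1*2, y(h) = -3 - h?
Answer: -614460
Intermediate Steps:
Y(X) = 2 + X (Y(X) = 4 + (X - 1*2) = 4 + (X - 2) = 4 + (-2 + X) = 2 + X)
B(c) = (5 - c)² (B(c) = ((-3 - c) + (2 + 6))² = ((-3 - c) + 8)² = (5 - c)²)
(916 + B(13))*(-627) = (916 + (-5 + 13)²)*(-627) = (916 + 8²)*(-627) = (916 + 64)*(-627) = 980*(-627) = -614460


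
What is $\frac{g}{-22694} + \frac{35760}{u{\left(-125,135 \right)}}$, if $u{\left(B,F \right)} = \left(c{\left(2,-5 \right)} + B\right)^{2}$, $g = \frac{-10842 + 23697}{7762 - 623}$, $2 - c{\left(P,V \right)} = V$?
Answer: $\frac{24548249115}{9558735494} \approx 2.5681$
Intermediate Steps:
$c{\left(P,V \right)} = 2 - V$
$g = \frac{12855}{7139} \approx 1.8007$
$u{\left(B,F \right)} = \left(7 + B\right)^{2}$ ($u{\left(B,F \right)} = \left(\left(2 - -5\right) + B\right)^{2} = \left(\left(2 + 5\right) + B\right)^{2} = \left(7 + B\right)^{2}$)
$\frac{g}{-22694} + \frac{35760}{u{\left(-125,135 \right)}} = \frac{12855}{7139 \left(-22694\right)} + \frac{35760}{\left(7 - 125\right)^{2}} = \frac{12855}{7139} \left(- \frac{1}{22694}\right) + \frac{35760}{\left(-118\right)^{2}} = - \frac{12855}{162012466} + \frac{35760}{13924} = - \frac{12855}{162012466} + 35760 \cdot \frac{1}{13924} = - \frac{12855}{162012466} + \frac{8940}{3481} = \frac{24548249115}{9558735494}$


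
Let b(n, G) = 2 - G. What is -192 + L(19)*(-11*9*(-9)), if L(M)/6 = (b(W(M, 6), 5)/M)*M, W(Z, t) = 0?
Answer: -16230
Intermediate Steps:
L(M) = -18 (L(M) = 6*(((2 - 1*5)/M)*M) = 6*(((2 - 5)/M)*M) = 6*((-3/M)*M) = 6*(-3) = -18)
-192 + L(19)*(-11*9*(-9)) = -192 - 18*(-11*9)*(-9) = -192 - (-1782)*(-9) = -192 - 18*891 = -192 - 16038 = -16230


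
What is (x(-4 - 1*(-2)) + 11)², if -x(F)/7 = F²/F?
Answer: 625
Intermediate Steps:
x(F) = -7*F (x(F) = -7*F²/F = -7*F)
(x(-4 - 1*(-2)) + 11)² = (-7*(-4 - 1*(-2)) + 11)² = (-7*(-4 + 2) + 11)² = (-7*(-2) + 11)² = (14 + 11)² = 25² = 625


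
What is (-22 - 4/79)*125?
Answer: -217750/79 ≈ -2756.3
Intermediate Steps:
(-22 - 4/79)*125 = -1742/79*125 = -217750/79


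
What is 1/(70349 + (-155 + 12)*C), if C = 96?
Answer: 1/56621 ≈ 1.7661e-5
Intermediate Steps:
1/(70349 + (-155 + 12)*C) = 1/(70349 + (-155 + 12)*96) = 1/(70349 - 143*96) = 1/(70349 - 13728) = 1/56621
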